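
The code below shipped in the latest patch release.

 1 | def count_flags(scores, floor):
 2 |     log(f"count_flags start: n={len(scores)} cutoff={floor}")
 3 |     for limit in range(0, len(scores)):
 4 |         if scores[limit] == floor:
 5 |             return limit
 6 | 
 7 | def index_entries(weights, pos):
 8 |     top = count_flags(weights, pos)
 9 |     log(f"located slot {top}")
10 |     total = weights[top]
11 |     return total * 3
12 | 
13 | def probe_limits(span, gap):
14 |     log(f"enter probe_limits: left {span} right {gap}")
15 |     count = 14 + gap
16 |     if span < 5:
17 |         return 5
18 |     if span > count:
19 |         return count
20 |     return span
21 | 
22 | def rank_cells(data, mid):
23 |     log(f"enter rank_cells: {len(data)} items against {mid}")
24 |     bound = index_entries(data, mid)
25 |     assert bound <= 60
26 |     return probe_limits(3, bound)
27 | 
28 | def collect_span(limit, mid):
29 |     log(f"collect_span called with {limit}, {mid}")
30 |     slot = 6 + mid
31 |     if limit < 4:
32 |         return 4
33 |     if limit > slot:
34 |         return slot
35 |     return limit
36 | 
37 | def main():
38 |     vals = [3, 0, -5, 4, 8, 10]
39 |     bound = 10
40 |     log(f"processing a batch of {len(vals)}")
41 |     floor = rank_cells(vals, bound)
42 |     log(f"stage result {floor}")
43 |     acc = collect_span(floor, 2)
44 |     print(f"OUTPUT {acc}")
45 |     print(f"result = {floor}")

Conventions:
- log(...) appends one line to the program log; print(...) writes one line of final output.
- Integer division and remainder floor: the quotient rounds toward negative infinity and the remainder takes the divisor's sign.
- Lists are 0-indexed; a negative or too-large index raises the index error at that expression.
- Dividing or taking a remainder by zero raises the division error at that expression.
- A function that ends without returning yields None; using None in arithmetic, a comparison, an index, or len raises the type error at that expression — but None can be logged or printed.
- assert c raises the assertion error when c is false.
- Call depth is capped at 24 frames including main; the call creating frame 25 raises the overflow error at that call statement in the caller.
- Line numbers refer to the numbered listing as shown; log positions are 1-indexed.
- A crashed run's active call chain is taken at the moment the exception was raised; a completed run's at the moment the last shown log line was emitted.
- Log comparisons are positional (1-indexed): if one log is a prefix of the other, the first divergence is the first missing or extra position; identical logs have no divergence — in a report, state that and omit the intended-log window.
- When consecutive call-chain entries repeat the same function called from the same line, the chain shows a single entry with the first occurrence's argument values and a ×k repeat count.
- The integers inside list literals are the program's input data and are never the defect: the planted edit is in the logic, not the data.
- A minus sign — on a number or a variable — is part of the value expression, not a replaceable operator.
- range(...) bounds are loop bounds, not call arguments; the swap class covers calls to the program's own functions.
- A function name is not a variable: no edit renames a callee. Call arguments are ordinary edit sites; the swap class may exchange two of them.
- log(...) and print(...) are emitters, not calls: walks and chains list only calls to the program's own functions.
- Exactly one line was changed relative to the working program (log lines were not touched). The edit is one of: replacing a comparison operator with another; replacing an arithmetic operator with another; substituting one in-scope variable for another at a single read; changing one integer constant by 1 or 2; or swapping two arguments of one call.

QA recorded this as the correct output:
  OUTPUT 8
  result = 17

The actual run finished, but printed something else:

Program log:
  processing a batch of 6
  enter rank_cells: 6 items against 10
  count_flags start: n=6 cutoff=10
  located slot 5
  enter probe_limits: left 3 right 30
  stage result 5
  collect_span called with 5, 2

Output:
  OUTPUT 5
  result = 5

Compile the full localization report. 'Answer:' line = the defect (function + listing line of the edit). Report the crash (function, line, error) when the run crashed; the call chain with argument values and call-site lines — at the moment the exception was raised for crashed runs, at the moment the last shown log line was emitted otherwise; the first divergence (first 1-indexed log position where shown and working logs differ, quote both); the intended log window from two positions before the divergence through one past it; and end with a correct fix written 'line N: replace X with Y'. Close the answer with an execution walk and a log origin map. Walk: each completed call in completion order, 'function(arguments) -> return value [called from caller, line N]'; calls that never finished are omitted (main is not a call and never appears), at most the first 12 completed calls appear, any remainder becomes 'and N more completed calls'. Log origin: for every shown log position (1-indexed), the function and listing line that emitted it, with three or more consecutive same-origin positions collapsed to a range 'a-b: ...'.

Answer: the defect is in rank_cells at line 26.
Key observation: Everything matches until log position 5, which reads 'enter probe_limits: left 3 right 30' in place of 'enter probe_limits: left 30 right 3'.
Call chain: main -> collect_span(5, 2) (called at line 43).
First divergence: position 5; shown 'enter probe_limits: left 3 right 30' vs intended 'enter probe_limits: left 30 right 3'.
Intended log window:
  3: count_flags start: n=6 cutoff=10
  4: located slot 5
  5: enter probe_limits: left 30 right 3
  6: stage result 17
Execution walk:
  count_flags([3, 0, -5, 4, 8, 10], 10) -> 5  [called from index_entries, line 8]
  index_entries([3, 0, -5, 4, 8, 10], 10) -> 30  [called from rank_cells, line 24]
  probe_limits(3, 30) -> 5  [called from rank_cells, line 26]
  rank_cells([3, 0, -5, 4, 8, 10], 10) -> 5  [called from main, line 41]
  collect_span(5, 2) -> 5  [called from main, line 43]
Log line origins:
  1: from main, line 40
  2: from rank_cells, line 23
  3: from count_flags, line 2
  4: from index_entries, line 9
  5: from probe_limits, line 14
  6: from main, line 42
  7: from collect_span, line 29
A correct fix: line 26: replace `probe_limits(3, bound)` with `probe_limits(bound, 3)`.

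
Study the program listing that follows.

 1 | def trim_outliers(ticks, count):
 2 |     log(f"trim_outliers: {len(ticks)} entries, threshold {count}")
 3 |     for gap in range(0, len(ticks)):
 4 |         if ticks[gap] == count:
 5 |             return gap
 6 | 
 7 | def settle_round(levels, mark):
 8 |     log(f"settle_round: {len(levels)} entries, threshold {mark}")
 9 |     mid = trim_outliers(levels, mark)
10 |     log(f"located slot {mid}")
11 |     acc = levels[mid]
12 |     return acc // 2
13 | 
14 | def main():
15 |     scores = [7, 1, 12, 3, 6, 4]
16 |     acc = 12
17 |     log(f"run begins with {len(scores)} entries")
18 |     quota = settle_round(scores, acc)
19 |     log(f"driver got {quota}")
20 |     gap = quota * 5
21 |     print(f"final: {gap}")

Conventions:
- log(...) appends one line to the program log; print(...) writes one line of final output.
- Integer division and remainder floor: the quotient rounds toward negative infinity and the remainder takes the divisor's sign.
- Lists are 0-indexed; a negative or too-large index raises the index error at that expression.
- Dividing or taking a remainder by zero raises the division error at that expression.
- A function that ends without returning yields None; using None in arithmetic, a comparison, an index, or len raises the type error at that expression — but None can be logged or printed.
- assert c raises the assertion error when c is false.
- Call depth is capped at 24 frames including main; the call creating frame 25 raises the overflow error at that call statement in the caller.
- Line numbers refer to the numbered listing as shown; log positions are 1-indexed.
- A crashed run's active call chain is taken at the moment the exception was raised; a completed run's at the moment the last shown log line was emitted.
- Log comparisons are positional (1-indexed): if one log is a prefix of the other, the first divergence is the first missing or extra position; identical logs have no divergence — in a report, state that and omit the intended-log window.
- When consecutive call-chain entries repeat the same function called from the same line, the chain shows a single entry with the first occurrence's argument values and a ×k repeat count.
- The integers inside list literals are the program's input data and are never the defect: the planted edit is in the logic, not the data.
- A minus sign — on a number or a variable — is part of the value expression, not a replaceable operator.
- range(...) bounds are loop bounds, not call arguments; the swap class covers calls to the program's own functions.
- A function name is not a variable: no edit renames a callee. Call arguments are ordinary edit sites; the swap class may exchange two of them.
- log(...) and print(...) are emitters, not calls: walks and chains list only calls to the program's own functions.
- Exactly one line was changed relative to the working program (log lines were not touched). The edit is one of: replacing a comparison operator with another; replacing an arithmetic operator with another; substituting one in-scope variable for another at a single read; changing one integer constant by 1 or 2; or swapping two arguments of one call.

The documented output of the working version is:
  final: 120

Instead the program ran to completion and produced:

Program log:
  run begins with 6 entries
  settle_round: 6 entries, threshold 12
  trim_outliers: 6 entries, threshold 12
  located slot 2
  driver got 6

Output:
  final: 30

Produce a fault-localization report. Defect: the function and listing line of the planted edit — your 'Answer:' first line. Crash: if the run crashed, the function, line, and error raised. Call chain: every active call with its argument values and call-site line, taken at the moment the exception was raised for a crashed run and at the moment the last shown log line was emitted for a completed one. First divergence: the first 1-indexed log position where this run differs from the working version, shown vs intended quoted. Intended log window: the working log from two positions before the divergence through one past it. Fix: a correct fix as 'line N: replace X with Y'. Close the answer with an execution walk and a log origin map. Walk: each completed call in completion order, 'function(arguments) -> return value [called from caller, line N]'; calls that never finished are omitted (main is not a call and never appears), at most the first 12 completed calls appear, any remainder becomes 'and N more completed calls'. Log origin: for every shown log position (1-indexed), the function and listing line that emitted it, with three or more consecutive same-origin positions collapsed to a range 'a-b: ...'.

Answer: the defect is in settle_round at line 12.
Core observation: At log position 5 the runs split — shown 'driver got 6', but the working version logs 'driver got 24'.
Call chain: main.
First divergence: position 5 — shown 'driver got 6', intended 'driver got 24'.
Intended log window:
  3: trim_outliers: 6 entries, threshold 12
  4: located slot 2
  5: driver got 24
Execution walk:
  trim_outliers([7, 1, 12, 3, 6, 4], 12) -> 2  [called from settle_round, line 9]
  settle_round([7, 1, 12, 3, 6, 4], 12) -> 6  [called from main, line 18]
Log origins:
  1: from main, line 17
  2: from settle_round, line 8
  3: from trim_outliers, line 2
  4: from settle_round, line 10
  5: from main, line 19
A correct fix: line 12: replace `//` with `*`.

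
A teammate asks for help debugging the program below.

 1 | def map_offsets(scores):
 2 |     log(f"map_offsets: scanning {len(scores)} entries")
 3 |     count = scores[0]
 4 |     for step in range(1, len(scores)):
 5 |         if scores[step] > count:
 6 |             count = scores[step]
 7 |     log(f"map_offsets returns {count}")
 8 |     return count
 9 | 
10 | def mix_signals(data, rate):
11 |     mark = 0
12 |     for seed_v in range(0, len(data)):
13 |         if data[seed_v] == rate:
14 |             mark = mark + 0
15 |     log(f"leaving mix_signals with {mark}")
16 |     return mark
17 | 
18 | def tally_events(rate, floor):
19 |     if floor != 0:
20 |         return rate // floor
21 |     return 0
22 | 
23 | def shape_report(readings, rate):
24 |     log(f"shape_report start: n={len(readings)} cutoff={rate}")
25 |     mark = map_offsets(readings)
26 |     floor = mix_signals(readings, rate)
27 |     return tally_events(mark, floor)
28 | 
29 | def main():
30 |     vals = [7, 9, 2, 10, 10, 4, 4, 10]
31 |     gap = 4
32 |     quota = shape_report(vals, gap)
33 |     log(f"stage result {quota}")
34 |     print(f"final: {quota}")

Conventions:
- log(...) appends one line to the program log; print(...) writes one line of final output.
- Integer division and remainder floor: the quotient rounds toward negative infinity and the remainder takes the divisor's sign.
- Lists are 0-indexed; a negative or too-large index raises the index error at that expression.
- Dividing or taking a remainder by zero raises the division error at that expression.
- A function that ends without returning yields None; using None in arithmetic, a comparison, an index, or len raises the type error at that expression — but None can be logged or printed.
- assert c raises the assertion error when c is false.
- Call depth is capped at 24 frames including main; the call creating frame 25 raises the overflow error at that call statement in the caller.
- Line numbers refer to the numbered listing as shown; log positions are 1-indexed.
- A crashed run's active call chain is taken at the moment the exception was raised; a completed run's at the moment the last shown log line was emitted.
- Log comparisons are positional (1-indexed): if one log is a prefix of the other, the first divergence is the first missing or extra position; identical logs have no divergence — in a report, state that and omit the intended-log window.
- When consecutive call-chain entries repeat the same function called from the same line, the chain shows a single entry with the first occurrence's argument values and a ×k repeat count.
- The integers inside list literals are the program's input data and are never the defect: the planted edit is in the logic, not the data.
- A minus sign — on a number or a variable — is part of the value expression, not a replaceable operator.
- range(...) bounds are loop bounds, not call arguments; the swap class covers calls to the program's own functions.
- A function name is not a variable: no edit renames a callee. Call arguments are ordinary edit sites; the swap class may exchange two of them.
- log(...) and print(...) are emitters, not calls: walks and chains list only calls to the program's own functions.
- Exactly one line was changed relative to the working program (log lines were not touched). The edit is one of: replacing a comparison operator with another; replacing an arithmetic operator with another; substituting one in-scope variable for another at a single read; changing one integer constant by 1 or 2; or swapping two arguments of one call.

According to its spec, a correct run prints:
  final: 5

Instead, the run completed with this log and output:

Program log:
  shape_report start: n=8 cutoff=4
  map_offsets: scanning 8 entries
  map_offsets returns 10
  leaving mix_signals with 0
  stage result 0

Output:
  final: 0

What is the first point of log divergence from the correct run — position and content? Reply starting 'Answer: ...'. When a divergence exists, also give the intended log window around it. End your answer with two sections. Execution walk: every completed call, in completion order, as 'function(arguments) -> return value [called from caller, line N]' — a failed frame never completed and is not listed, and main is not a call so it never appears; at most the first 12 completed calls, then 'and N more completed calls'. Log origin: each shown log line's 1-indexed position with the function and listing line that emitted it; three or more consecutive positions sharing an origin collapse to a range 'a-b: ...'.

Answer: at position 4 the run shows 'leaving mix_signals with 0' where the working version logs 'leaving mix_signals with 2'.
Intended log window:
  2: map_offsets: scanning 8 entries
  3: map_offsets returns 10
  4: leaving mix_signals with 2
  5: stage result 5
Execution walk:
  map_offsets([7, 9, 2, 10, 10, 4, 4, 10]) -> 10  [called from shape_report, line 25]
  mix_signals([7, 9, 2, 10, 10, 4, 4, 10], 4) -> 0  [called from shape_report, line 26]
  tally_events(10, 0) -> 0  [called from shape_report, line 27]
  shape_report([7, 9, 2, 10, 10, 4, 4, 10], 4) -> 0  [called from main, line 32]
Log origin:
  1 — shape_report, line 24
  2 — map_offsets, line 2
  3 — map_offsets, line 7
  4 — mix_signals, line 15
  5 — main, line 33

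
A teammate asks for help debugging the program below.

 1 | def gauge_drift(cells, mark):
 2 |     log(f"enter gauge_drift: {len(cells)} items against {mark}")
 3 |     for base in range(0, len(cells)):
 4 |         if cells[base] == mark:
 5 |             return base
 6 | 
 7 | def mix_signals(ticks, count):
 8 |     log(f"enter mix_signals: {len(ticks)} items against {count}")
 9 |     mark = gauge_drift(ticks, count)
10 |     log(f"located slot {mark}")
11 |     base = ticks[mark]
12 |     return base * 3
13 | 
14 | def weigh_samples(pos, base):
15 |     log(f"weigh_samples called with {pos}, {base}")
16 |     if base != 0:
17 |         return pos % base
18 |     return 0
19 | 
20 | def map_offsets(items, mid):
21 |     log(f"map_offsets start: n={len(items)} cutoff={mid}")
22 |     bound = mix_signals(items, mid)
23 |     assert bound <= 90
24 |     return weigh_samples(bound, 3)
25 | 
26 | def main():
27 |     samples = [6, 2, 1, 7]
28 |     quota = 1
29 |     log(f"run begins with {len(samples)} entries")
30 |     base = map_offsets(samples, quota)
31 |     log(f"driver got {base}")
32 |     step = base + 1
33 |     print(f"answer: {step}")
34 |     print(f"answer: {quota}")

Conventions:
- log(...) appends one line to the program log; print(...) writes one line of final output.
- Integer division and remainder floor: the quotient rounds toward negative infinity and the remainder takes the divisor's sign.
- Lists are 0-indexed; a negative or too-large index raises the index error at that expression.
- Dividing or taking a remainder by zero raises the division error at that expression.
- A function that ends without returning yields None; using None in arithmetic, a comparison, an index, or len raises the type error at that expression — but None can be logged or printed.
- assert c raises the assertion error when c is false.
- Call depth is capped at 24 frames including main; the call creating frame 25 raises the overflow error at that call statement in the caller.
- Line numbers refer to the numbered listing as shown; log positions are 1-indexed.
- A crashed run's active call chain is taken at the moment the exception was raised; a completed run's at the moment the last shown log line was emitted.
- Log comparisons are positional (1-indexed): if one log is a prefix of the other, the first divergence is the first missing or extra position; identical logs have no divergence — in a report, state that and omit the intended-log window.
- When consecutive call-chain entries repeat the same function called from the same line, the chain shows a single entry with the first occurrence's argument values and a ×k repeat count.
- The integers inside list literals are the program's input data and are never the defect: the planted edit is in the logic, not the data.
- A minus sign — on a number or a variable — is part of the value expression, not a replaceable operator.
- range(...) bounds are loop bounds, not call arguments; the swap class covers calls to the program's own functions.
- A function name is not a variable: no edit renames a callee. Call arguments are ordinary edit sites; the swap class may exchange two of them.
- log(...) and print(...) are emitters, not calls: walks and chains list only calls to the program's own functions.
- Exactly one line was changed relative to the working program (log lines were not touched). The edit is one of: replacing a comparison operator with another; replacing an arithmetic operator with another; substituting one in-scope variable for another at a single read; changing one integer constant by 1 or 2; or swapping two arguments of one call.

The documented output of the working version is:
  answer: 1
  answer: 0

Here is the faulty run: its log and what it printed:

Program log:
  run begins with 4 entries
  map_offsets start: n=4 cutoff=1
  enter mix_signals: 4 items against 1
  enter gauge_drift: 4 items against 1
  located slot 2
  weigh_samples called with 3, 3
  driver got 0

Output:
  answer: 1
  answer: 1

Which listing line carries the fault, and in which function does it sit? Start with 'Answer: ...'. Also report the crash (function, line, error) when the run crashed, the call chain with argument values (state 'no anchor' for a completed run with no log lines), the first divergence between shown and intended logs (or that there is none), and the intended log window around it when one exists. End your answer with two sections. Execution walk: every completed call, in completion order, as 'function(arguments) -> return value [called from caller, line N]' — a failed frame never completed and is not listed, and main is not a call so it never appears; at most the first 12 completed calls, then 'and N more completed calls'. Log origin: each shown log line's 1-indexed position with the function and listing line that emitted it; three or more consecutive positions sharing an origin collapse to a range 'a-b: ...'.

Answer: the defect is in main at line 34.
Key fact: No log line changed; the fault shows up purely in the output.
Call chain: main.
First divergence: none; the two logs match at every position.
Execution walk:
  gauge_drift([6, 2, 1, 7], 1) -> 2  [called from mix_signals, line 9]
  mix_signals([6, 2, 1, 7], 1) -> 3  [called from map_offsets, line 22]
  weigh_samples(3, 3) -> 0  [called from map_offsets, line 24]
  map_offsets([6, 2, 1, 7], 1) -> 0  [called from main, line 30]
Log origin:
  1: emitted by main (line 29)
  2: emitted by map_offsets (line 21)
  3: emitted by mix_signals (line 8)
  4: emitted by gauge_drift (line 2)
  5: emitted by mix_signals (line 10)
  6: emitted by weigh_samples (line 15)
  7: emitted by main (line 31)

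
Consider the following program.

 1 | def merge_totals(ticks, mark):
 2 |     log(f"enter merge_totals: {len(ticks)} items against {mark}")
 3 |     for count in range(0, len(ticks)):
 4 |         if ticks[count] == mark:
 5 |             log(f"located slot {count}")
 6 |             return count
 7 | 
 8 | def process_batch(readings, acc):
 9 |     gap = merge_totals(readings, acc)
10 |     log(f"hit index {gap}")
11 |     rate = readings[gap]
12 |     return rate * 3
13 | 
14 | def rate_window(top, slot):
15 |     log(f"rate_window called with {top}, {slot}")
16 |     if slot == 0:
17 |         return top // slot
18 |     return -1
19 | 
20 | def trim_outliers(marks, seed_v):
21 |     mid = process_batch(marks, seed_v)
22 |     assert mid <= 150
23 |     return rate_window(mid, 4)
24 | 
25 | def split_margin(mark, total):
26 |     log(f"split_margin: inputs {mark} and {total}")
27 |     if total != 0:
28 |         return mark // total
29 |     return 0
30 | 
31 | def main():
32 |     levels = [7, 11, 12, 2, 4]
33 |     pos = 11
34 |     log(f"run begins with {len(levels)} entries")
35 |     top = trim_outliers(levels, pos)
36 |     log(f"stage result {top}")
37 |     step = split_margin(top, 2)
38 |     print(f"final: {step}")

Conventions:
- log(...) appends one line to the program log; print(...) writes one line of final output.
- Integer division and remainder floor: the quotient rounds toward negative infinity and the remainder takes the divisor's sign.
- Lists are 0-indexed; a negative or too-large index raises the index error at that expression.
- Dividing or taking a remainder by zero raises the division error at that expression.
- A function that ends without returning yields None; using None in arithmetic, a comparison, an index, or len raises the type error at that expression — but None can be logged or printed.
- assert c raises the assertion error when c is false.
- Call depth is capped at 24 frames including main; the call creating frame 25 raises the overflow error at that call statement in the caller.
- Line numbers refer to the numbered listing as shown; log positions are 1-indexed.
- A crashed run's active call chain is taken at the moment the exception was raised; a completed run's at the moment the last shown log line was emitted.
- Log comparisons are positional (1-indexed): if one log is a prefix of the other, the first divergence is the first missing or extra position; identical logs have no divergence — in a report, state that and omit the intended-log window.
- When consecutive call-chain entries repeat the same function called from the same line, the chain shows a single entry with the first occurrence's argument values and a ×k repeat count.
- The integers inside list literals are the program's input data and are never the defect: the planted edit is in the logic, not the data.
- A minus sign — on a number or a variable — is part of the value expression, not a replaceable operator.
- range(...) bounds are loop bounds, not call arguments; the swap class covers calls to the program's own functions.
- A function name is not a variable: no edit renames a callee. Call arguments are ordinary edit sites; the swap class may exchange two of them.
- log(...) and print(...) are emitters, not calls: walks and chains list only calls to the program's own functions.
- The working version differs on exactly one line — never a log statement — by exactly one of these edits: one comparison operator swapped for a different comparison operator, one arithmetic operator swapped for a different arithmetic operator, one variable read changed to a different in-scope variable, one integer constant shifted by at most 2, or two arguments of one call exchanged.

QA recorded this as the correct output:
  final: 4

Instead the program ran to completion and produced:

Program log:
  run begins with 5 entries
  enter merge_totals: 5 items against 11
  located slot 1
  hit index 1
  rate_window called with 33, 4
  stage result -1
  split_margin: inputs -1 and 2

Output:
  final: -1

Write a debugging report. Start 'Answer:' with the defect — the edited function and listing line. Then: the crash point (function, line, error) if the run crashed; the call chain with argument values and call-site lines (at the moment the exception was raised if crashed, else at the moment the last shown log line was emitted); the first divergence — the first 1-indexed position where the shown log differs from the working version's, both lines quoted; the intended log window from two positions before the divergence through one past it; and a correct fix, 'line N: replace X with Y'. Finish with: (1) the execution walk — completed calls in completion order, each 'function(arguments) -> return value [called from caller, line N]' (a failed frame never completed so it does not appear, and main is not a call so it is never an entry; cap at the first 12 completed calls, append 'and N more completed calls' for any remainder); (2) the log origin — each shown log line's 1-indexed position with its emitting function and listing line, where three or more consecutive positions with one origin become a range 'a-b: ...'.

Answer: the defect is in rate_window at line 16.
Core observation: The earliest visible damage is log position 6 — 'stage result -1' rather than the intended 'stage result 8'.
Call chain: main -> split_margin(-1, 2) (called at line 37).
First divergence: at position 6 the run shows 'stage result -1' where the working version logs 'stage result 8'.
Intended log window:
  4: hit index 1
  5: rate_window called with 33, 4
  6: stage result 8
  7: split_margin: inputs 8 and 2
Execution walk:
  merge_totals([7, 11, 12, 2, 4], 11) -> 1  [called from process_batch, line 9]
  process_batch([7, 11, 12, 2, 4], 11) -> 33  [called from trim_outliers, line 21]
  rate_window(33, 4) -> -1  [called from trim_outliers, line 23]
  trim_outliers([7, 11, 12, 2, 4], 11) -> -1  [called from main, line 35]
  split_margin(-1, 2) -> -1  [called from main, line 37]
Log origin:
  1: emitted by main (line 34)
  2: emitted by merge_totals (line 2)
  3: emitted by merge_totals (line 5)
  4: emitted by process_batch (line 10)
  5: emitted by rate_window (line 15)
  6: emitted by main (line 36)
  7: emitted by split_margin (line 26)
A correct fix: line 16: replace `==` with `!=`.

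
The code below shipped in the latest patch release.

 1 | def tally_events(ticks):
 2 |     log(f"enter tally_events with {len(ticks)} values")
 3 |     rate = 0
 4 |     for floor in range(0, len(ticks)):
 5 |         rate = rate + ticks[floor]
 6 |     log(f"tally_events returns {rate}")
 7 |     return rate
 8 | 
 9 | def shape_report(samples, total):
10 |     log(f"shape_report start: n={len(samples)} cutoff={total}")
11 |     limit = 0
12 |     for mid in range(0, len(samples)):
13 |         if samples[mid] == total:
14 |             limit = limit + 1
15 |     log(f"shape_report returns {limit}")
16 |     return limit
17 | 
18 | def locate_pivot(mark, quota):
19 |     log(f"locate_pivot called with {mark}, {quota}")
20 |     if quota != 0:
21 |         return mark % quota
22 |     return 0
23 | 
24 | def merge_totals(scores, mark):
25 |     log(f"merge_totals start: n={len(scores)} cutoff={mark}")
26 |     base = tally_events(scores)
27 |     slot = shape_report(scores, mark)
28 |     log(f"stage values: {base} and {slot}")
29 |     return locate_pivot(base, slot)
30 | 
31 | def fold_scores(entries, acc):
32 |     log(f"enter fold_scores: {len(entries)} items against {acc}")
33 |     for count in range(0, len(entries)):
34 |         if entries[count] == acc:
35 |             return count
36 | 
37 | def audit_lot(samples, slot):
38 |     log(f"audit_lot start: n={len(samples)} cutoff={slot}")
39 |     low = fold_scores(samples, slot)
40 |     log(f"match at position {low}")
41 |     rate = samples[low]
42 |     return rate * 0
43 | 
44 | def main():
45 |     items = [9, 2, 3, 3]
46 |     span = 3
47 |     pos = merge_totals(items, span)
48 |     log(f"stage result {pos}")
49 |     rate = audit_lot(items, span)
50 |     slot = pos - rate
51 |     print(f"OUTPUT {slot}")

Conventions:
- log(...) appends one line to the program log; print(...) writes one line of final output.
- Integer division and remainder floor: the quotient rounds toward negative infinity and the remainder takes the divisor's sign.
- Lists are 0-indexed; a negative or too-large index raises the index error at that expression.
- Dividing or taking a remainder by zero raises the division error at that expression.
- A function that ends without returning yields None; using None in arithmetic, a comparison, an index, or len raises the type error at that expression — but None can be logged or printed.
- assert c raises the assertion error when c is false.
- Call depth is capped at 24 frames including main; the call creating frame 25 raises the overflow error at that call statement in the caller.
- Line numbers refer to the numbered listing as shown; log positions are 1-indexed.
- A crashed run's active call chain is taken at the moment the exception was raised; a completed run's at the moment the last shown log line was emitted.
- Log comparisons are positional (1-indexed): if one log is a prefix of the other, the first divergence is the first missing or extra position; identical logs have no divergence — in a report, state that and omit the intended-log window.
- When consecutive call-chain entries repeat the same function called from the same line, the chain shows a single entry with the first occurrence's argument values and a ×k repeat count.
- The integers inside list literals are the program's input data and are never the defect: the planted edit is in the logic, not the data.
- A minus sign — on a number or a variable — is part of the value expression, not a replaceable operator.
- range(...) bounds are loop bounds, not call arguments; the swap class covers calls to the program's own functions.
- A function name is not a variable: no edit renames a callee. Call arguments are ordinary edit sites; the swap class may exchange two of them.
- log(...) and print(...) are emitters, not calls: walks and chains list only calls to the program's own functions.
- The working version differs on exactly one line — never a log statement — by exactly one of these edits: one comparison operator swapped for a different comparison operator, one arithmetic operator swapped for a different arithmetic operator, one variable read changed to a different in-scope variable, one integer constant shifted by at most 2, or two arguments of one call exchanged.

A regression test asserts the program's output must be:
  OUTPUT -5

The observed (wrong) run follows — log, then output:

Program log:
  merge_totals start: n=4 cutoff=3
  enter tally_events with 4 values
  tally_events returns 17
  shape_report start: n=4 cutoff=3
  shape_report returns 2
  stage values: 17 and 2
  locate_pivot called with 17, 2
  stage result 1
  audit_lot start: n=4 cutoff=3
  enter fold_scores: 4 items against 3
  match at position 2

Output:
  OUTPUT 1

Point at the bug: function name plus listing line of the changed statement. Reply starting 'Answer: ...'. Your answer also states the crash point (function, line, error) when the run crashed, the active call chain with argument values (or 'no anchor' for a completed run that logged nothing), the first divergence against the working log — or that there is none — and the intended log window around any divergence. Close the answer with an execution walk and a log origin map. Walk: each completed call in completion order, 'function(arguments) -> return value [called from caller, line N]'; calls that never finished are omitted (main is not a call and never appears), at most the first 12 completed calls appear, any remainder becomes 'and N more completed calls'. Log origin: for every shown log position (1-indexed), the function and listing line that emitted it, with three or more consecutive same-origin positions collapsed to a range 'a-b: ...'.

Answer: the defect is in audit_lot at line 42.
The tell: No log line changed; the fault shows up purely in the output.
Call chain: main -> audit_lot([9, 2, 3, 3], 3) (called at line 49).
First divergence: none; the two logs match at every position.
Execution walk:
  tally_events([9, 2, 3, 3]) -> 17  [called from merge_totals, line 26]
  shape_report([9, 2, 3, 3], 3) -> 2  [called from merge_totals, line 27]
  locate_pivot(17, 2) -> 1  [called from merge_totals, line 29]
  merge_totals([9, 2, 3, 3], 3) -> 1  [called from main, line 47]
  fold_scores([9, 2, 3, 3], 3) -> 2  [called from audit_lot, line 39]
  audit_lot([9, 2, 3, 3], 3) -> 0  [called from main, line 49]
Log origins:
  1: logged in merge_totals at line 25
  2: logged in tally_events at line 2
  3: logged in tally_events at line 6
  4: logged in shape_report at line 10
  5: logged in shape_report at line 15
  6: logged in merge_totals at line 28
  7: logged in locate_pivot at line 19
  8: logged in main at line 48
  9: logged in audit_lot at line 38
  10: logged in fold_scores at line 32
  11: logged in audit_lot at line 40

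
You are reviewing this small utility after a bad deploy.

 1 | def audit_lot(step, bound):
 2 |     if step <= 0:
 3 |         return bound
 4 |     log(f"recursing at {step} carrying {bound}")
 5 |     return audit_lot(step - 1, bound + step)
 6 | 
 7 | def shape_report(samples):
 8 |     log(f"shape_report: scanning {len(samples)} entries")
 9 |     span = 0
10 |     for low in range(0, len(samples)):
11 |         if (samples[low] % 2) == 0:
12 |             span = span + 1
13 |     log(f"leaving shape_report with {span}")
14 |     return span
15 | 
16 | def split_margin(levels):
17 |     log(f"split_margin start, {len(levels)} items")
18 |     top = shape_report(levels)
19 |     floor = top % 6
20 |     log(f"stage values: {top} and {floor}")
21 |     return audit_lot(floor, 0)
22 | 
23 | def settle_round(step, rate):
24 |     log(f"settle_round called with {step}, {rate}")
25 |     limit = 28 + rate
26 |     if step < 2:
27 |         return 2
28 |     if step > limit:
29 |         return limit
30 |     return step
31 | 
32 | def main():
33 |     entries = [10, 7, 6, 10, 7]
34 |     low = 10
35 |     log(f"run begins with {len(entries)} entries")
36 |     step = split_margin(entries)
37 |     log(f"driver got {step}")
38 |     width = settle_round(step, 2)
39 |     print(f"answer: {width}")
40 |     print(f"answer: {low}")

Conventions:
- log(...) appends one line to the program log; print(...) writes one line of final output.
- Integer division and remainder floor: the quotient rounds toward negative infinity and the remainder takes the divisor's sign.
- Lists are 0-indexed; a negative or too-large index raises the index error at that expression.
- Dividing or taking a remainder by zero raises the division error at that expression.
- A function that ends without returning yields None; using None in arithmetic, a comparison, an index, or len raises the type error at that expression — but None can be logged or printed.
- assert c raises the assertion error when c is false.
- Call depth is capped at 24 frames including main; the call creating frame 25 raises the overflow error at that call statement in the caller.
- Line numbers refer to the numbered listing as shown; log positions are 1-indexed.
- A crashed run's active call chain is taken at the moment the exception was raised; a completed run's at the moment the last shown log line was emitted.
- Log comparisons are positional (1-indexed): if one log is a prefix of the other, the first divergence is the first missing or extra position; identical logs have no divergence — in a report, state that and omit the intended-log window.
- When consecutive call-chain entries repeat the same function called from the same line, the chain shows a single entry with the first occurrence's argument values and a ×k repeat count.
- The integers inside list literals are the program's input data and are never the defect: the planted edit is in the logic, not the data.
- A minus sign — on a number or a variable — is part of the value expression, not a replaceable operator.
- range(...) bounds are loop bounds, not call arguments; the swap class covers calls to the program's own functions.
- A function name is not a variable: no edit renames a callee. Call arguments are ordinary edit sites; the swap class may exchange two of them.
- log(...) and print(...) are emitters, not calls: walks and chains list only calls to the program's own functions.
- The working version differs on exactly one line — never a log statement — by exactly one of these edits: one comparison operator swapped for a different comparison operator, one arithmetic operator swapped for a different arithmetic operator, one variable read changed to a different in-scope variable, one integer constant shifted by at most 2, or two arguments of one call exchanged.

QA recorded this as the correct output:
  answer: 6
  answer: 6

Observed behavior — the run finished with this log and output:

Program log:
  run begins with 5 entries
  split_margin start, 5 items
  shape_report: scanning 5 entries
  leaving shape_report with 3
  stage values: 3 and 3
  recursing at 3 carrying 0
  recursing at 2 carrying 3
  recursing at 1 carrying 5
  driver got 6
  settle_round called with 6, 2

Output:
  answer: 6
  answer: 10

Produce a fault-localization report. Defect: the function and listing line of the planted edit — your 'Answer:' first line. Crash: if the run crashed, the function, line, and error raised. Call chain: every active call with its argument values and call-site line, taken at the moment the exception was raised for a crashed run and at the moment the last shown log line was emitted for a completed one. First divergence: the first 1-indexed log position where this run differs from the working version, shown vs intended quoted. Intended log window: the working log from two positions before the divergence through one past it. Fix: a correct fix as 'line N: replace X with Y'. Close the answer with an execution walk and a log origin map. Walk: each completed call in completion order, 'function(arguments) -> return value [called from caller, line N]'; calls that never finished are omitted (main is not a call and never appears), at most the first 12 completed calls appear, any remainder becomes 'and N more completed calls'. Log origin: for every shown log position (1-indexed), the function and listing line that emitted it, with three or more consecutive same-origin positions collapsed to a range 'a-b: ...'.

Answer: the defect is in main at line 40.
The tell: The two runs log identically and part ways only at the printed values.
Call chain: main -> settle_round(6, 2) (called at line 38).
First divergence: none — the logs agree in full.
Execution walk:
  shape_report([10, 7, 6, 10, 7]) -> 3  [called from split_margin, line 18]
  audit_lot(0, 6) -> 6  [called from audit_lot, line 5]
  audit_lot(1, 5) -> 6  [called from audit_lot, line 5]
  audit_lot(2, 3) -> 6  [called from audit_lot, line 5]
  audit_lot(3, 0) -> 6  [called from split_margin, line 21]
  split_margin([10, 7, 6, 10, 7]) -> 6  [called from main, line 36]
  settle_round(6, 2) -> 6  [called from main, line 38]
Log line origins:
  1: emitted by main (line 35)
  2: emitted by split_margin (line 17)
  3: emitted by shape_report (line 8)
  4: emitted by shape_report (line 13)
  5: emitted by split_margin (line 20)
  6-8: emitted by audit_lot (line 4)
  9: emitted by main (line 37)
  10: emitted by settle_round (line 24)
A correct fix: line 40: replace `low` with `step`.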